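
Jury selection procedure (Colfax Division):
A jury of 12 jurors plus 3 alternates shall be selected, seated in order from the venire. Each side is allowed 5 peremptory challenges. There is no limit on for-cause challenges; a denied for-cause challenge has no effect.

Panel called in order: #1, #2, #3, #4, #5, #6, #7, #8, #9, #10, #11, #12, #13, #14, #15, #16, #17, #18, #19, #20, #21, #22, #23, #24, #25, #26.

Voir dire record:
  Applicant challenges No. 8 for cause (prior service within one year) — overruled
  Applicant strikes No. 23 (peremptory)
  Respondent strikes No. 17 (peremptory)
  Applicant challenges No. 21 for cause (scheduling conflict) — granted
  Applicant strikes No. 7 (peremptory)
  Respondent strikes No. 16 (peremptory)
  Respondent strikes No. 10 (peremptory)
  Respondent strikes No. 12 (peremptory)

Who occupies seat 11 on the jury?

14

Removed: #7, #10, #12, #16, #17, #21, #23. (#8 stays — for-cause denied.)
Seating in order: seats 1–12 → #1, #2, #3, #4, #5, #6, #8, #9, #11, #13, #14, #15; alternates → #18, #19, #20.
So seat 11 is #14.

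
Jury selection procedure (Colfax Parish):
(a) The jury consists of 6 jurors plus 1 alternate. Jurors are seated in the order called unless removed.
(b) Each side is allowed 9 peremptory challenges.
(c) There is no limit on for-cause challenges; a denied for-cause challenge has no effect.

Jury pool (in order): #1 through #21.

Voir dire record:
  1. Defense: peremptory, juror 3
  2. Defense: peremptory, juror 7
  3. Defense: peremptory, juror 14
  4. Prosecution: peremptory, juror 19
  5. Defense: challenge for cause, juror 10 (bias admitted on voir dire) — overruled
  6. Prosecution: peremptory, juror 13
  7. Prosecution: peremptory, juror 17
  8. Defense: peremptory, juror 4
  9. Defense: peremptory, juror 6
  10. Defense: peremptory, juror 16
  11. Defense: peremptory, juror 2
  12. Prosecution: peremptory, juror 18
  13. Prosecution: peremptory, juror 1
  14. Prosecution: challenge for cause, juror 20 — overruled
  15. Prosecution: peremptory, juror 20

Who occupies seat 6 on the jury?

Removed: #1, #2, #3, #4, #6, #7, #13, #14, #16, #17, #18, #19, #20. (#10 stays — for-cause denied.)
Seating in order: seats 1–6 → #5, #8, #9, #10, #11, #12; alternates → #15.
So seat 6 is #12.

12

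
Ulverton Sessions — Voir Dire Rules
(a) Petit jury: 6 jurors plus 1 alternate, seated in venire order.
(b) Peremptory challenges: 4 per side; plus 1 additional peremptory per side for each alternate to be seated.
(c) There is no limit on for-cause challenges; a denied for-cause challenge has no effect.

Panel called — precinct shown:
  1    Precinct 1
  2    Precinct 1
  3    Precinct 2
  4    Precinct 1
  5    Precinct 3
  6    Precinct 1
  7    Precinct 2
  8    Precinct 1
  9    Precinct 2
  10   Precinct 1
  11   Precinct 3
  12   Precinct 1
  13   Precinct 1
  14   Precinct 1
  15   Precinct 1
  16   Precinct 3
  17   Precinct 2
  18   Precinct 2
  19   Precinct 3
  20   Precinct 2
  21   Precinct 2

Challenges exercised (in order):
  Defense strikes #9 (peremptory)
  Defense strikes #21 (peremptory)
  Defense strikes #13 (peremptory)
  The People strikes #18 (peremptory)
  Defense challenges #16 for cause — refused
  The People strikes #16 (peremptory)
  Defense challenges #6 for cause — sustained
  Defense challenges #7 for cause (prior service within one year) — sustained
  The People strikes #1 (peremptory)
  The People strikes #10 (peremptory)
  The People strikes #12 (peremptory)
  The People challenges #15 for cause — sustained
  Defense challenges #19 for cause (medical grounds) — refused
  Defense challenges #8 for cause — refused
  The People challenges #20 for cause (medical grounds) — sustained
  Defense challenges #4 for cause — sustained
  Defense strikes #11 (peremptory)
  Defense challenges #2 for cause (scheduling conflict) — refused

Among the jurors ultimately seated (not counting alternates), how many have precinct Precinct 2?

2

Removed: #1, #4, #6, #7, #9, #10, #11, #12, #13, #15, #16, #18, #20, #21.
Seated jurors 1–6: #2, #3, #5, #8, #14, #17 (alternates #19 not counted).
Of those, in Precinct 2: #3, #17 → 2.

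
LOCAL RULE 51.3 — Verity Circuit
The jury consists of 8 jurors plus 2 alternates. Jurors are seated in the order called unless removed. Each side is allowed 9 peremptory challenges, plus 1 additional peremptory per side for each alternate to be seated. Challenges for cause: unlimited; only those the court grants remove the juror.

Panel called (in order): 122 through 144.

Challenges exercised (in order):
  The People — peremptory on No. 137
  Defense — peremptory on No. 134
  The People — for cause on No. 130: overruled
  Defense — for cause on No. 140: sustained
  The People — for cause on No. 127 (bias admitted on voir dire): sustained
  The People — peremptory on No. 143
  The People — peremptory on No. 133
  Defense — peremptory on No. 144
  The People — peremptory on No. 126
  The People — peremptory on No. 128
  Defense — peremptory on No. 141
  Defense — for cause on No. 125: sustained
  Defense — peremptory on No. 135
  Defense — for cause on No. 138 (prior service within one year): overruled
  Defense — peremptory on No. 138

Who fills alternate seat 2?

142

Removed: #125, #126, #127, #128, #133, #134, #135, #137, #138, #140, #141, #143, #144. (#130 stays — for-cause denied.)
Seating in order: seats 1–8 → #122, #123, #124, #129, #130, #131, #132, #136; alternates → #139, #142.
So alternate 2 is #142.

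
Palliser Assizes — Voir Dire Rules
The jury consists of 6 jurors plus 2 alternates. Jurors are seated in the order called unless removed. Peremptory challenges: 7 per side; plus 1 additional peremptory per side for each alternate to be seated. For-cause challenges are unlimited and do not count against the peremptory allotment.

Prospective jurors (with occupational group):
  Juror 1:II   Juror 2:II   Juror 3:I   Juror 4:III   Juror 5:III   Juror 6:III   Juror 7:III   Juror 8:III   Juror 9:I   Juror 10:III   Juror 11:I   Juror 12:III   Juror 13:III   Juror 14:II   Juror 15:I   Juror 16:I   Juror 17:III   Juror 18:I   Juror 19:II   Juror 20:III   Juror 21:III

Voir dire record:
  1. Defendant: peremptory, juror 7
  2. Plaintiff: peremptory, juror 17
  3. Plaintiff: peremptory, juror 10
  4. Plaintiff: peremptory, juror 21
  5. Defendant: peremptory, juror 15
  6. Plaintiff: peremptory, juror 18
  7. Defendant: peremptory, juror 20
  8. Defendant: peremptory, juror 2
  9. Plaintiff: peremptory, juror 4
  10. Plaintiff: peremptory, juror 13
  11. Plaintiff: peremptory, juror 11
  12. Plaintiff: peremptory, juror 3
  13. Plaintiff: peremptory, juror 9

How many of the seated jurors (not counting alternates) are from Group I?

0

Removed: #2, #3, #4, #7, #9, #10, #11, #13, #15, #17, #18, #20, #21.
Seated jurors 1–6: #1, #5, #6, #8, #12, #14 (alternates #16, #19 not counted).
None of those are in Group I → 0.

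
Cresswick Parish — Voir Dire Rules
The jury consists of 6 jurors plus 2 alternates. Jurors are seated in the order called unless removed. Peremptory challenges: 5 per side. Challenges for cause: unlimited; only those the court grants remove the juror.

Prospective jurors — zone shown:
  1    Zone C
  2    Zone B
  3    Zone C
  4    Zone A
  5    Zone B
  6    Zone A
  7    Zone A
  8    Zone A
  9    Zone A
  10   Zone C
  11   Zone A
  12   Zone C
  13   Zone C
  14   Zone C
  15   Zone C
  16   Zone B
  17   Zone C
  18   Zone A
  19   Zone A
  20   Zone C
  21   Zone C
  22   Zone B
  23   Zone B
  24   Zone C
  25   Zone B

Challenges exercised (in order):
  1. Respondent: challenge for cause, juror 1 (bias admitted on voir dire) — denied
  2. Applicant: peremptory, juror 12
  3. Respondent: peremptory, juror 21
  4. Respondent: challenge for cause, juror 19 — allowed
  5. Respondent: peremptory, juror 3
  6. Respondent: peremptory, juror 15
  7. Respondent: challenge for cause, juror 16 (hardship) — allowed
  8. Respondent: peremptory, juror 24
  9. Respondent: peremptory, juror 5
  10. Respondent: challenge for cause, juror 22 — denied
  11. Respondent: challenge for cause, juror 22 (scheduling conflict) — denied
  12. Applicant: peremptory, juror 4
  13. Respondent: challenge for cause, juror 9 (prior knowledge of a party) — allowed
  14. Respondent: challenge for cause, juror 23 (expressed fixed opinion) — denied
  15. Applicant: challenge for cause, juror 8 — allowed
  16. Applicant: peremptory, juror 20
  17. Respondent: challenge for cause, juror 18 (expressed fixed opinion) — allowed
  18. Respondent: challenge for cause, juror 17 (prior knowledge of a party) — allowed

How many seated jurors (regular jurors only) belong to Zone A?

3

Removed: #3, #4, #5, #8, #9, #12, #15, #16, #17, #18, #19, #20, #21, #24.
Seated jurors 1–6: #1, #2, #6, #7, #10, #11 (alternates #13, #14 not counted).
Of those, in Zone A: #6, #7, #11 → 3.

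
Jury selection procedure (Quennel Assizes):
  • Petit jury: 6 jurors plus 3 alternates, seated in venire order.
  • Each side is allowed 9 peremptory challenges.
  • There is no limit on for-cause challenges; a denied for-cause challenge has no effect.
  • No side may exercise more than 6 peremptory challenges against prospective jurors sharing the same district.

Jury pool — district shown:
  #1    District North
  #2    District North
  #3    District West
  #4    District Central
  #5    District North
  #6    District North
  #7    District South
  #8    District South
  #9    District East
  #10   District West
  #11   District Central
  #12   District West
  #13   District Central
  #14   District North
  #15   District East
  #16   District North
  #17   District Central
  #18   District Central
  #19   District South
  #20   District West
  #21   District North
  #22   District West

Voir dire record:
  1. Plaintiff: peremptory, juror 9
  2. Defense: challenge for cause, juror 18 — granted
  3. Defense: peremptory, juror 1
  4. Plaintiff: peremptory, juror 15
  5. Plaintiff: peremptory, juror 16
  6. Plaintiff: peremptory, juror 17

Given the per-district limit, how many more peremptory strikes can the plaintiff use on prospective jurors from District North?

Plaintiff peremptories so far: #9, #15, #16, #17 — 4 of 9 used, 5 left overall.
Against District North: #16 — 1 used; per-district cap 6 leaves 5.
Binding limit: min(5, 5) = 5.

5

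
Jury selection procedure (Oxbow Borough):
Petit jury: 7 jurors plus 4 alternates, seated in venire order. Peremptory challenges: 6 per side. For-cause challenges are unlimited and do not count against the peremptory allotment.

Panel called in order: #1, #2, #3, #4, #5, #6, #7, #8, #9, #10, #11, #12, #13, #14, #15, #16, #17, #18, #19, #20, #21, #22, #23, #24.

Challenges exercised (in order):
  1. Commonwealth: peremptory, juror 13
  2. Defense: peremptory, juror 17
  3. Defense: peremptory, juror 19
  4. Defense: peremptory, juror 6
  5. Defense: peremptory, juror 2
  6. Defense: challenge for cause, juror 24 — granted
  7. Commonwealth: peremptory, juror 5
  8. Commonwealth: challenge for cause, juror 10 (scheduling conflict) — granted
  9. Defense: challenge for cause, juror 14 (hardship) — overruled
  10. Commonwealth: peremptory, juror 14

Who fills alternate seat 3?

16

Removed: #2, #5, #6, #10, #13, #14, #17, #19, #24.
Seating in order: seats 1–7 → #1, #3, #4, #7, #8, #9, #11; alternates → #12, #15, #16, #18.
So alternate 3 is #16.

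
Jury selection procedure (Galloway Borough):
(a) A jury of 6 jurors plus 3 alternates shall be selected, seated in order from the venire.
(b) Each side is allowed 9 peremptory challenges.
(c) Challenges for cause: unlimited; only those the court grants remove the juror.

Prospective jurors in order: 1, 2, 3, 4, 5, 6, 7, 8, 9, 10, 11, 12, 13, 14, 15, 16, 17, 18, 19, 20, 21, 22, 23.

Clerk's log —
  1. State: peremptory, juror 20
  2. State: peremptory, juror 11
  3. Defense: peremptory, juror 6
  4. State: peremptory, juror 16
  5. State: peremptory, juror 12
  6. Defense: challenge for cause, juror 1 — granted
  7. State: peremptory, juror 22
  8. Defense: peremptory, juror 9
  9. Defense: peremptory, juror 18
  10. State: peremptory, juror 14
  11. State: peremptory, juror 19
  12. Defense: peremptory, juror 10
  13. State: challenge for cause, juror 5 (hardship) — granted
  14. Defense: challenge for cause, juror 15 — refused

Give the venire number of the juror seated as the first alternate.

Removed: #1, #5, #6, #9, #10, #11, #12, #14, #16, #18, #19, #20, #22. (#15 stays — for-cause denied.)
Seating in order: seats 1–6 → #2, #3, #4, #7, #8, #13; alternates → #15, #17, #21.
So alternate 1 is #15.

15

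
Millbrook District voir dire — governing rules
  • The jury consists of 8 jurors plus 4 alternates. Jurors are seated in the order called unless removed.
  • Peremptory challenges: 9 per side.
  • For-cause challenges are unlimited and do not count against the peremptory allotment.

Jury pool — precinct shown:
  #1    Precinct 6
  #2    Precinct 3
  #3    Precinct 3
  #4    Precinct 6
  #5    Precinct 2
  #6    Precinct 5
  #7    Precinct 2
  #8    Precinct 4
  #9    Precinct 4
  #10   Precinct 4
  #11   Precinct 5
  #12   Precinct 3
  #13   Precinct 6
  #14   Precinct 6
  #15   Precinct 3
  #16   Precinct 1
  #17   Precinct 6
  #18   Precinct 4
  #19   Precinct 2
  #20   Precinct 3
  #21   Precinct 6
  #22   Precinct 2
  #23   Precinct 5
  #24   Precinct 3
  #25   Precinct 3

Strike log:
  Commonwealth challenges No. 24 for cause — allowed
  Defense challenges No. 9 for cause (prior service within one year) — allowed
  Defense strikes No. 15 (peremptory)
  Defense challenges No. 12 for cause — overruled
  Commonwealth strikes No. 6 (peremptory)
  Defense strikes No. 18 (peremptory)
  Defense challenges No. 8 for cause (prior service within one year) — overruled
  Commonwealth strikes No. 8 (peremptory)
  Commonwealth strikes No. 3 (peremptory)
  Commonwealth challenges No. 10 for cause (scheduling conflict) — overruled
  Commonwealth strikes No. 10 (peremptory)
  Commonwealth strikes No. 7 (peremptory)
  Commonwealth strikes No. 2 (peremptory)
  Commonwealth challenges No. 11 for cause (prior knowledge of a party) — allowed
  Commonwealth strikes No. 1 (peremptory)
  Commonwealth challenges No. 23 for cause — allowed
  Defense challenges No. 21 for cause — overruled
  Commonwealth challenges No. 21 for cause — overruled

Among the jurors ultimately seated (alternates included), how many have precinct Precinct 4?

Removed: #1, #2, #3, #6, #7, #8, #9, #10, #11, #15, #18, #23, #24.
Seated (12 incl. alternates): #4, #5, #12, #13, #14, #16, #17, #19, #20, #21, #22, #25.
None of those are in Precinct 4 → 0.

0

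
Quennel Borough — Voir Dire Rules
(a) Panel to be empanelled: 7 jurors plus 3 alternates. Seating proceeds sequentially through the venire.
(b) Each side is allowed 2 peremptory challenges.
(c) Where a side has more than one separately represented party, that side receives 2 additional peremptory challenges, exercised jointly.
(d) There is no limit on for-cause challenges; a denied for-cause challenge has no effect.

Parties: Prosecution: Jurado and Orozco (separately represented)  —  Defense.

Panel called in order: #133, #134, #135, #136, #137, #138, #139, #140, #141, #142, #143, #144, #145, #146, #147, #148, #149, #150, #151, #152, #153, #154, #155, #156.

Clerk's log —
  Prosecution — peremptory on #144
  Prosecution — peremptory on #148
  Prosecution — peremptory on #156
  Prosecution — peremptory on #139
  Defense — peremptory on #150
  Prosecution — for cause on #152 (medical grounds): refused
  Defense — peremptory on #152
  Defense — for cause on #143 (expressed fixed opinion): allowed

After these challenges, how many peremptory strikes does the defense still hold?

0

Defense allotment: 2.
Defense peremptories used: #150, #152 — 2 (the for-cause on #143 doesn't count).
Remaining: 2 − 2 = 0.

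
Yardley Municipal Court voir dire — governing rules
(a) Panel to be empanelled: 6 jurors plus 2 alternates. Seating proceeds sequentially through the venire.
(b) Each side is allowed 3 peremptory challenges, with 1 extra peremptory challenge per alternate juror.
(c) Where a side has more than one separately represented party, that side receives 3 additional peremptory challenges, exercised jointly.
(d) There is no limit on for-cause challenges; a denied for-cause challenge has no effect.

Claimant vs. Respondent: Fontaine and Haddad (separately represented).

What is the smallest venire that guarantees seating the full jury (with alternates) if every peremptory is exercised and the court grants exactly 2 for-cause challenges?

Seats to fill: 6 + 2 alternates = 8.
Peremptories — Claimant: 3 + 1×2 = 5; Respondent: 3 + 1×2 + 3 = 8; total 13.
For-cause removals: 2.
Minimum venire: 8 + 13 + 2 = 23.

23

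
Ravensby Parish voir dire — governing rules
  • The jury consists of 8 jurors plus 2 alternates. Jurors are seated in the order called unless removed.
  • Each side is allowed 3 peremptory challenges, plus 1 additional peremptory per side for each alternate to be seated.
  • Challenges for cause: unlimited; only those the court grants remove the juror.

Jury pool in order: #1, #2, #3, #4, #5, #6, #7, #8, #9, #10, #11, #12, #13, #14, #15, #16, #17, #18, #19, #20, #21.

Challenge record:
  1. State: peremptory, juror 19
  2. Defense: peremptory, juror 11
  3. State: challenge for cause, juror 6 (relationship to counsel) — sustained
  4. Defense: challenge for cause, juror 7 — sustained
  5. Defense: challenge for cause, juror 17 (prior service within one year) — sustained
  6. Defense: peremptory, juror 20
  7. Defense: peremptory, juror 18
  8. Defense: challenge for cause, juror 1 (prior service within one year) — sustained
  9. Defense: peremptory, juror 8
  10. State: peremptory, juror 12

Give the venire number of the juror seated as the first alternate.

15

Removed: #1, #6, #7, #8, #11, #12, #17, #18, #19, #20.
Filling seats in venire order through position 9: #2, #3, #4, #5, #9, #10, #13, #14, #15.
So alternate 1 is #15.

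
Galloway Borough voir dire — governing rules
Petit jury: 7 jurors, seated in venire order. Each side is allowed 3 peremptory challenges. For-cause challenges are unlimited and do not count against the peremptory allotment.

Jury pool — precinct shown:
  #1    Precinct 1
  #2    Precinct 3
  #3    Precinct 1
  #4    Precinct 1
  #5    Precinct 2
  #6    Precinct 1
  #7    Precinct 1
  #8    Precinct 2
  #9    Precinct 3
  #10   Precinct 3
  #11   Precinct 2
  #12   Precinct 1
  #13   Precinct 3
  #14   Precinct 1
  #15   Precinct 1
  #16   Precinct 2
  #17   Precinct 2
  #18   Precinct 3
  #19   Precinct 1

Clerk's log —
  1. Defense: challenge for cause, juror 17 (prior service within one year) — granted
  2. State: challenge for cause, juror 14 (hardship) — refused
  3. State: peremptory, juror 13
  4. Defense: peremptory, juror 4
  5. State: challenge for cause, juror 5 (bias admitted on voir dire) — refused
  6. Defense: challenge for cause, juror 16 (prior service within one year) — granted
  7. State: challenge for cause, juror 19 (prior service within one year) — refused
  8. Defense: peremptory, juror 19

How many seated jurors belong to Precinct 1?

4

Removed: #4, #13, #16, #17, #19.
Seated jurors 1–7: #1, #2, #3, #5, #6, #7, #8.
Of those, in Precinct 1: #1, #3, #6, #7 → 4.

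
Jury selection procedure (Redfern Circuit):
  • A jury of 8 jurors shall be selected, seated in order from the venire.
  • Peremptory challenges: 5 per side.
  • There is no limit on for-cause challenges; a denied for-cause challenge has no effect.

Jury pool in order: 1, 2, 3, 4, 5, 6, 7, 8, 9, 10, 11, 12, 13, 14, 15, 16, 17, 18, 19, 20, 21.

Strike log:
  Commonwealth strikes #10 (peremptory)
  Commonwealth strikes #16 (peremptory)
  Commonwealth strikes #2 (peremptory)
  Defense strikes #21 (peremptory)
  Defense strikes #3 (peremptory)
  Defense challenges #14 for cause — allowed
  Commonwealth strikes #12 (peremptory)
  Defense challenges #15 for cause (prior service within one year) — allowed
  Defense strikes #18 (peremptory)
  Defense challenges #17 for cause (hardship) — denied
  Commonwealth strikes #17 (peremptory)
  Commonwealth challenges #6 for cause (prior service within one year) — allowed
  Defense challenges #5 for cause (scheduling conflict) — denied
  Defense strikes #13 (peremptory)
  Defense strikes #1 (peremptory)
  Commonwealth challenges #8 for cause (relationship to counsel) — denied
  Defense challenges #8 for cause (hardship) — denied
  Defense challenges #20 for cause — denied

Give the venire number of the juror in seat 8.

Removed: #1, #2, #3, #6, #10, #12, #13, #14, #15, #16, #17, #18, #21. (#5, #8, #20 stay — for-cause denied.)
Seating in order: seats 1–8 → #4, #5, #7, #8, #9, #11, #19, #20.
So seat 8 is #20.

20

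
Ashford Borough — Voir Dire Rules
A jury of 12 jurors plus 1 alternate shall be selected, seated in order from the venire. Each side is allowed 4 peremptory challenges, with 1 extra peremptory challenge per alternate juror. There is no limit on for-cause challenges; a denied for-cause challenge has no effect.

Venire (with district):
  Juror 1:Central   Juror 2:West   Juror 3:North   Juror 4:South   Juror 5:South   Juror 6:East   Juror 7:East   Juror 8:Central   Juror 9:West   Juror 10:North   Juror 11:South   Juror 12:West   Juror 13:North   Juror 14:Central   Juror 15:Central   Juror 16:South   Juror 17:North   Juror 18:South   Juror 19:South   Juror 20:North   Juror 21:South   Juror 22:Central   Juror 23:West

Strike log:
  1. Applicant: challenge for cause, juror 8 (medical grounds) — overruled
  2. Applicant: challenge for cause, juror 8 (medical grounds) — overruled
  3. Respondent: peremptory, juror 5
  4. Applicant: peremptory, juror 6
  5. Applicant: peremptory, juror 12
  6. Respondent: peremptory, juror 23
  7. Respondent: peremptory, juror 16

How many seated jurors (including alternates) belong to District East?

Removed: #5, #6, #12, #16, #23.
Seated (13 incl. alternates): #1, #2, #3, #4, #7, #8, #9, #10, #11, #13, #14, #15, #17.
Of those, in District East: #7 → 1.

1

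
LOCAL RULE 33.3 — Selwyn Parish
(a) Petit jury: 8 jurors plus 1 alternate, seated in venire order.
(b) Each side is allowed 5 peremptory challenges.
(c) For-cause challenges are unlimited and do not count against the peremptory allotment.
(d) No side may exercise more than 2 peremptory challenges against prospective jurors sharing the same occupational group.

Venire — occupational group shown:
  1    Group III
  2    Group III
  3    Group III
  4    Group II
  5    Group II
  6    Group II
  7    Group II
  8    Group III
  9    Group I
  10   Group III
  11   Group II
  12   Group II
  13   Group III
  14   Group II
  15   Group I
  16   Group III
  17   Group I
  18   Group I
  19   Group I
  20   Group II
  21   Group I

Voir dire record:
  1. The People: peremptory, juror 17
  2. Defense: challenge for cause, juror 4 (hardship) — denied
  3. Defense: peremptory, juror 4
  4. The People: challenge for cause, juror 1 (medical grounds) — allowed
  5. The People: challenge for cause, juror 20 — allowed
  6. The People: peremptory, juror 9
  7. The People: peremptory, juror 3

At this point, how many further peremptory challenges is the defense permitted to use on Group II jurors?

1

Defense peremptories so far: #4 — 1 of 5 used, 4 left overall.
Against Group II: #4 — 1 used; per-group cap 2 leaves 1.
Binding limit: min(4, 1) = 1.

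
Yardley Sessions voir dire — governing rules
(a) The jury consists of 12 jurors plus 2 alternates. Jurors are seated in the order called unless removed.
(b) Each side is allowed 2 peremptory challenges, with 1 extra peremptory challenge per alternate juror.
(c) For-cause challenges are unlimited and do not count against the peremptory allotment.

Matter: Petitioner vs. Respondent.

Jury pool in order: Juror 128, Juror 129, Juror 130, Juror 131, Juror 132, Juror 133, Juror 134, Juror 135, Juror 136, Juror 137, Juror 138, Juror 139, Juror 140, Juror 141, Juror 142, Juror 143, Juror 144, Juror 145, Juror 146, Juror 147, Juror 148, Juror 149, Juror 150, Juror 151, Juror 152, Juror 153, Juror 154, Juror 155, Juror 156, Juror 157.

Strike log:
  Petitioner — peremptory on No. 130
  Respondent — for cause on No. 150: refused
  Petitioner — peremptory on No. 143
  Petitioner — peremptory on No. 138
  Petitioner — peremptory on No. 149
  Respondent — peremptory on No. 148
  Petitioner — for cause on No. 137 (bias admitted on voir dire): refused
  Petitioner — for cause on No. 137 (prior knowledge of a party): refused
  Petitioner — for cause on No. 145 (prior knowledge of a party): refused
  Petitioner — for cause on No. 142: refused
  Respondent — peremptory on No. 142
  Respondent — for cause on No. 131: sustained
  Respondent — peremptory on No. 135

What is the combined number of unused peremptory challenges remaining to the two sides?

Petitioner allotment: 2 base + 1 × 2 alternates = 4. Respondent allotment: 2 base + 1 × 2 alternates = 4.
Petitioner peremptories used: #130, #143, #138, #149 — 4 (for-cause on #137, #137, #145, #142 don't count).
Respondent peremptories used: #148, #142, #135 — 3 (for-cause on #150, #131 don't count).
Remaining: (4 − 4) + (4 − 3) = 1.

1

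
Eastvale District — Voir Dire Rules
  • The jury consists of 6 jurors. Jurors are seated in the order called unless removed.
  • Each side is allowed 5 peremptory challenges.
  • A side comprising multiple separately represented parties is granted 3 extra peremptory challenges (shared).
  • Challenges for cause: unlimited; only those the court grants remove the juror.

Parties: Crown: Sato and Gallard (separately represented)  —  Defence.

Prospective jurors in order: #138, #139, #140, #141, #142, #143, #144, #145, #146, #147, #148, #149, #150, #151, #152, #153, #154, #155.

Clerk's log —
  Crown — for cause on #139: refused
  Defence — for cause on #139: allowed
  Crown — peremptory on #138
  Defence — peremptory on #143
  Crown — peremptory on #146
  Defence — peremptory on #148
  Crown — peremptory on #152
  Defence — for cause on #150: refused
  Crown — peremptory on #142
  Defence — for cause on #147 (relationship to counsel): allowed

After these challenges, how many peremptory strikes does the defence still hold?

Defence allotment: 5.
Defence peremptories used: #143, #148 — 2 (for-cause on #139, #150, #147 don't count).
Remaining: 5 − 2 = 3.

3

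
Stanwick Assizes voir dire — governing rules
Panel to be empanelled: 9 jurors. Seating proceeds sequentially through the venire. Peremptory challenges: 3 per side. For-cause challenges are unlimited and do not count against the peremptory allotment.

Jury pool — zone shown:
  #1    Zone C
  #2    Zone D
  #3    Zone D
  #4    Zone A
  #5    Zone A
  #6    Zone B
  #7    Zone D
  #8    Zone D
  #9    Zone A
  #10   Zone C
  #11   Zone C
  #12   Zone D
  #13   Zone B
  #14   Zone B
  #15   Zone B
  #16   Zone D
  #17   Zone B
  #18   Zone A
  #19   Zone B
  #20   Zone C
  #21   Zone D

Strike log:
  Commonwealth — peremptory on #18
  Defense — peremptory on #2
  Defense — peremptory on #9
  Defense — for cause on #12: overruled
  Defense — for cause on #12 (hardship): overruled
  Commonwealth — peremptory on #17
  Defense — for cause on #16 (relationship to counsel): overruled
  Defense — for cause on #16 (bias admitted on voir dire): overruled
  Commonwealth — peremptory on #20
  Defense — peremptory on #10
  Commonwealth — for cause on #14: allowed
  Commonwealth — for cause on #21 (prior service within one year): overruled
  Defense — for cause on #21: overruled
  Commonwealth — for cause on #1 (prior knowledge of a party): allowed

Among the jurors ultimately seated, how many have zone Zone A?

2

Removed: #1, #2, #9, #10, #14, #17, #18, #20.
Seated jurors 1–9: #3, #4, #5, #6, #7, #8, #11, #12, #13.
Of those, in Zone A: #4, #5 → 2.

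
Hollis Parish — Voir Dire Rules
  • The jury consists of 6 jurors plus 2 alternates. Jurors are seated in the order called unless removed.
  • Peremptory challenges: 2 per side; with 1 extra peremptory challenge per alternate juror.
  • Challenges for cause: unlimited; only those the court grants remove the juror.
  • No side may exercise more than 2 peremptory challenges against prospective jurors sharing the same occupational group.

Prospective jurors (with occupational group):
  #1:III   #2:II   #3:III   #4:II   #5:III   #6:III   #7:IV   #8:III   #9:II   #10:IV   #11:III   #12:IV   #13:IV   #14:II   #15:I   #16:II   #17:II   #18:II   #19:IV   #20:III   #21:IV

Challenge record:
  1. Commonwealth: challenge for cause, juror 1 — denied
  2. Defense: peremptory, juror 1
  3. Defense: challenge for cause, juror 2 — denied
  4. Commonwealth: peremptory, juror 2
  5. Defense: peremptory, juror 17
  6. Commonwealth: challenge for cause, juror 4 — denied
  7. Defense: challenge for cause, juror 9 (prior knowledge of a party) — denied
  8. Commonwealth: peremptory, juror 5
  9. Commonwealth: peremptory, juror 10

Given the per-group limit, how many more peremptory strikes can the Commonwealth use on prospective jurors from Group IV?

1

Commonwealth peremptories so far: #2, #5, #10 — 3 of 4 used, 1 left overall.
Against Group IV: #10 — 1 used; per-group cap 2 leaves 1.
Binding limit: min(1, 1) = 1.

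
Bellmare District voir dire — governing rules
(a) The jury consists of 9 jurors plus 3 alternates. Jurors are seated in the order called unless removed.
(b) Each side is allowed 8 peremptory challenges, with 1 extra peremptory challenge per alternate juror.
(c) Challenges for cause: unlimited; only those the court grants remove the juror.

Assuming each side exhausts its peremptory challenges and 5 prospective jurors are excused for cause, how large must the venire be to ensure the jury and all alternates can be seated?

Seats to fill: 9 + 3 alternates = 12.
Peremptories: 8 + 1×3 = 11 per side × 2 sides = 22.
For-cause removals: 5.
Minimum venire: 12 + 22 + 5 = 39.

39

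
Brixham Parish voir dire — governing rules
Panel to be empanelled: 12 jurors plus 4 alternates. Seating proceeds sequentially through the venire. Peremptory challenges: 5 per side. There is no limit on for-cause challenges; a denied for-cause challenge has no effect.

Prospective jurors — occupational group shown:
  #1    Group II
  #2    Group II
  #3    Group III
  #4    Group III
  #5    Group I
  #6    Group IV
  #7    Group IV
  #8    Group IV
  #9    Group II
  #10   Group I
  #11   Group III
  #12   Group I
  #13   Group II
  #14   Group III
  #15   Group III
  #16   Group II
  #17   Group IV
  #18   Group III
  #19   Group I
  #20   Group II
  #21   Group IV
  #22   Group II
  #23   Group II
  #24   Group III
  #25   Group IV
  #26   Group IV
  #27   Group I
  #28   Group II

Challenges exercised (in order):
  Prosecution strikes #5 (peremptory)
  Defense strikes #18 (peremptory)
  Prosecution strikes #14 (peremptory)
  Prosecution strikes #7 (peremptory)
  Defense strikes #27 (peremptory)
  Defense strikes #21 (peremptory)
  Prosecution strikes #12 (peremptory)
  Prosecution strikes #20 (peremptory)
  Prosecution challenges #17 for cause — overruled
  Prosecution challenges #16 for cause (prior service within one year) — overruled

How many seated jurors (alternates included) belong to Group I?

Removed: #5, #7, #12, #14, #18, #20, #21, #27.
Seated (16 incl. alternates): #1, #2, #3, #4, #6, #8, #9, #10, #11, #13, #15, #16, #17, #19, #22, #23.
Of those, in Group I: #10, #19 → 2.

2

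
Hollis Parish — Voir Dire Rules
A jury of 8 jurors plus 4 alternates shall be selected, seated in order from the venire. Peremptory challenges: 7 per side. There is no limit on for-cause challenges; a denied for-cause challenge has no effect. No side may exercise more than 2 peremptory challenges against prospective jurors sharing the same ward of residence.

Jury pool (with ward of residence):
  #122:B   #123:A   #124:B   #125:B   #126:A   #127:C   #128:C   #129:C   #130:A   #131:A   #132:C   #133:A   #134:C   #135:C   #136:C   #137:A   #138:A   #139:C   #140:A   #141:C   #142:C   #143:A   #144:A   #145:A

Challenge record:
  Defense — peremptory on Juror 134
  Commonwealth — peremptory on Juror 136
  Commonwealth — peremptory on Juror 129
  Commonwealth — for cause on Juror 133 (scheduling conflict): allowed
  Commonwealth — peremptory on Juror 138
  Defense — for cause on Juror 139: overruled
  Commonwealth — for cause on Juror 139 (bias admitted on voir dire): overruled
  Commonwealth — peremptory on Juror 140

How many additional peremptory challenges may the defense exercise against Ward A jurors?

2

Defense peremptories so far: #134 — 1 of 7 used, 6 left overall.
Against Ward A: none yet — per-ward cap 2 leaves 2.
Binding limit: min(6, 2) = 2.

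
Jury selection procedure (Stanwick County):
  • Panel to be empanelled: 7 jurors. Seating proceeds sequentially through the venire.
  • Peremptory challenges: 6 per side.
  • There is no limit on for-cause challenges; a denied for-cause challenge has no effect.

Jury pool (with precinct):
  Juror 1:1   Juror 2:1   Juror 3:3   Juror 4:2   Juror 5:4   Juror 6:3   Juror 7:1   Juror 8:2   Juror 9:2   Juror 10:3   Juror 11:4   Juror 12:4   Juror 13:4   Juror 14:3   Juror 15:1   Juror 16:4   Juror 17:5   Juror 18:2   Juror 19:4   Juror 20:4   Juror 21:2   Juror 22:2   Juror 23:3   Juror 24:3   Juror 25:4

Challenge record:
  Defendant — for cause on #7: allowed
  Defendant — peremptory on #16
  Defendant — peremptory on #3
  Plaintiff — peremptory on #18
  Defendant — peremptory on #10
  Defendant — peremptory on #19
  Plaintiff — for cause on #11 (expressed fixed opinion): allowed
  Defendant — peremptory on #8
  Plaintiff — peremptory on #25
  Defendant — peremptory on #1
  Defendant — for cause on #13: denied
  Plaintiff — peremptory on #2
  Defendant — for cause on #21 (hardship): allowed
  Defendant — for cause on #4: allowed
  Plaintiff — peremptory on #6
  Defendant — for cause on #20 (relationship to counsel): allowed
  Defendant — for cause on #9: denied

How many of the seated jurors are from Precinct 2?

Removed: #1, #2, #3, #4, #6, #7, #8, #10, #11, #16, #18, #19, #20, #21, #25.
Seated jurors 1–7: #5, #9, #12, #13, #14, #15, #17.
Of those, in Precinct 2: #9 → 1.

1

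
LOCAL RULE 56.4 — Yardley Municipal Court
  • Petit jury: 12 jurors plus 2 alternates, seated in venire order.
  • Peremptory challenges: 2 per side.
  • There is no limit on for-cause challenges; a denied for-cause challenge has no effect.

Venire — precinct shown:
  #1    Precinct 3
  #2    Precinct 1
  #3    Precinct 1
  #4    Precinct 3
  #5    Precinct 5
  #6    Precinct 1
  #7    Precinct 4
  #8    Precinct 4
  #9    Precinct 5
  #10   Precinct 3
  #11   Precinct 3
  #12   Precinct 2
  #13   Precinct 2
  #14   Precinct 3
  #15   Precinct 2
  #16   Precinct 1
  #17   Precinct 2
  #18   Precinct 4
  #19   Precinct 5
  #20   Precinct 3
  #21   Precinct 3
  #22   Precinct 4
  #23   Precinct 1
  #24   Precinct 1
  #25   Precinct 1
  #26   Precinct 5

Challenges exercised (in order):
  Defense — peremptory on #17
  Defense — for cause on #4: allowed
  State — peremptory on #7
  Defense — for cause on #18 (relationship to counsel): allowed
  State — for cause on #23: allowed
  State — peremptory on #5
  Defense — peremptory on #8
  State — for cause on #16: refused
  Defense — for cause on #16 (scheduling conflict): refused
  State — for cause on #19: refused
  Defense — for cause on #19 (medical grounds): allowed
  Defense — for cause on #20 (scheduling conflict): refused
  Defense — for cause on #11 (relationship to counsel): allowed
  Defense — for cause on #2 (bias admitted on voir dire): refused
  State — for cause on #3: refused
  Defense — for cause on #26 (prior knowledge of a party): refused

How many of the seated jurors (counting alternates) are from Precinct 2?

Removed: #4, #5, #7, #8, #11, #17, #18, #19, #23.
Seated (14 incl. alternates): #1, #2, #3, #6, #9, #10, #12, #13, #14, #15, #16, #20, #21, #22.
Of those, in Precinct 2: #12, #13, #15 → 3.

3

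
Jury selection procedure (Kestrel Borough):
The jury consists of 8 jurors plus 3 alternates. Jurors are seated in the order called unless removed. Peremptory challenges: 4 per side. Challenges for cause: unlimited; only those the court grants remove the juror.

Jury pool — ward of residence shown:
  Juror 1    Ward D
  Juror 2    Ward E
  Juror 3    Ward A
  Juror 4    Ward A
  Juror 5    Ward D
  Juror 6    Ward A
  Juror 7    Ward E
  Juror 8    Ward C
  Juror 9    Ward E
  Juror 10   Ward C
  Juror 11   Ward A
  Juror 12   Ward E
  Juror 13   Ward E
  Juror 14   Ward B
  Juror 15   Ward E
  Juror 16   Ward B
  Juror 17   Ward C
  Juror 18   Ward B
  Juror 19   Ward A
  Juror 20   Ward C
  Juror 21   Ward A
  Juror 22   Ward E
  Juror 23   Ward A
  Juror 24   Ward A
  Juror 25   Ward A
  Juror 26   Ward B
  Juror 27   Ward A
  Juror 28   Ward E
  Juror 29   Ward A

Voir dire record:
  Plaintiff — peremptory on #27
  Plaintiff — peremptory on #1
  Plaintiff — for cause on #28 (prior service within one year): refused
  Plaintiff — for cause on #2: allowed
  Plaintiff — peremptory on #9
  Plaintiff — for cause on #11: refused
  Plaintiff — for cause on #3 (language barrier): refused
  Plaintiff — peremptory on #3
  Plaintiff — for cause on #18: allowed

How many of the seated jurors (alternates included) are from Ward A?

Removed: #1, #2, #3, #9, #18, #27.
Seated (11 incl. alternates): #4, #5, #6, #7, #8, #10, #11, #12, #13, #14, #15.
Of those, in Ward A: #4, #6, #11 → 3.

3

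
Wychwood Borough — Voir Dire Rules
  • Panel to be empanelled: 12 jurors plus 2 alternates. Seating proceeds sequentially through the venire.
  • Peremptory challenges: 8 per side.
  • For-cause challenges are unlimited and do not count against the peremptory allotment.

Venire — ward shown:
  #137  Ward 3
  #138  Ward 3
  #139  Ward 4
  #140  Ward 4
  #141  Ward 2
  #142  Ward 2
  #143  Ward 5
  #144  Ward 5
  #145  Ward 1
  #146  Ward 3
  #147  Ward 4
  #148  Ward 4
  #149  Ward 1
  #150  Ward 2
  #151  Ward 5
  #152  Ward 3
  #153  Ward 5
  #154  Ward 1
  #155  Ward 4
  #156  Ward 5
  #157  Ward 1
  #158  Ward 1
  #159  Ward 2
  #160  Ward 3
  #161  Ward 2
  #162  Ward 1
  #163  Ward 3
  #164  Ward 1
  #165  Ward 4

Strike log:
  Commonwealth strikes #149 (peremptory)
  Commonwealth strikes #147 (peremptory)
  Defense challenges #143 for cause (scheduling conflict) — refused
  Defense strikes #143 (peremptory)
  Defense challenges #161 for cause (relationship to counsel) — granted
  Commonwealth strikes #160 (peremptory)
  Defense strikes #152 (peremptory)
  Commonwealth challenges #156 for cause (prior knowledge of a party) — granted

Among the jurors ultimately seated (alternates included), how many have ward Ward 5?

Removed: #143, #147, #149, #152, #156, #160, #161.
Seated (14 incl. alternates): #137, #138, #139, #140, #141, #142, #144, #145, #146, #148, #150, #151, #153, #154.
Of those, in Ward 5: #144, #151, #153 → 3.

3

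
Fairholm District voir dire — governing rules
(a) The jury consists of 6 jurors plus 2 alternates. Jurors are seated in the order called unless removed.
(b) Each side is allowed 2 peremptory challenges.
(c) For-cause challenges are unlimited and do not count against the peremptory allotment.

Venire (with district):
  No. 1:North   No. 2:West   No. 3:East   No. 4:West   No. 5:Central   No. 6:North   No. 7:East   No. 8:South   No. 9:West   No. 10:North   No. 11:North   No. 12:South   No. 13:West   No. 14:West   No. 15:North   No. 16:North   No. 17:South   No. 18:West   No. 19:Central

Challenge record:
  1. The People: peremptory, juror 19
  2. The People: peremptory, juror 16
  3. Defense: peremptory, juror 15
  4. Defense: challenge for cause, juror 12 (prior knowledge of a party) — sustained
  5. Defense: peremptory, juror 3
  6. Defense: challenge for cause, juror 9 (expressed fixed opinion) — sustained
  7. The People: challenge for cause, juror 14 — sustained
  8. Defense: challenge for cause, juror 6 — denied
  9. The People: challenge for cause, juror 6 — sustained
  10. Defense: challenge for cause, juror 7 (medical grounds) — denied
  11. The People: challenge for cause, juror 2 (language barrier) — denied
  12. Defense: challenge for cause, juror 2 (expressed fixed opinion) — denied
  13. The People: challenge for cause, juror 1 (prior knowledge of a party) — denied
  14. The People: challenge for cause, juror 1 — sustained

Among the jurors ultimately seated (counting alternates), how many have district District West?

3

Removed: #1, #3, #6, #9, #12, #14, #15, #16, #19.
Seated (8 incl. alternates): #2, #4, #5, #7, #8, #10, #11, #13.
Of those, in District West: #2, #4, #13 → 3.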